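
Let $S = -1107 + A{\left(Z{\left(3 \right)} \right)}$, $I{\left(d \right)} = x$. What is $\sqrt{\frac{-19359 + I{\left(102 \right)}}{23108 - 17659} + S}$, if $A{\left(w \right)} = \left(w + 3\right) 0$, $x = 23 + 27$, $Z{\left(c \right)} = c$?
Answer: $\frac{2 i \sqrt{8243454262}}{5449} \approx 33.325 i$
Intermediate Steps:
$x = 50$
$I{\left(d \right)} = 50$
$A{\left(w \right)} = 0$ ($A{\left(w \right)} = \left(3 + w\right) 0 = 0$)
$S = -1107$ ($S = -1107 + 0 = -1107$)
$\sqrt{\frac{-19359 + I{\left(102 \right)}}{23108 - 17659} + S} = \sqrt{\frac{-19359 + 50}{23108 - 17659} - 1107} = \sqrt{- \frac{19309}{5449} - 1107} = \sqrt{- \frac{6051352}{5449}} = \frac{2 i \sqrt{8243454262}}{5449}$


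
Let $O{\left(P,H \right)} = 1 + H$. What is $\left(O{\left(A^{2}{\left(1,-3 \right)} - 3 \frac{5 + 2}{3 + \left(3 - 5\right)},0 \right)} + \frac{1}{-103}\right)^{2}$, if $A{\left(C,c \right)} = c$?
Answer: $\frac{10404}{10609} \approx 0.98068$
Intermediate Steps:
$\left(O{\left(A^{2}{\left(1,-3 \right)} - 3 \frac{5 + 2}{3 + \left(3 - 5\right)},0 \right)} + \frac{1}{-103}\right)^{2} = \left(\left(1 + 0\right) + \frac{1}{-103}\right)^{2} = \left(1 - \frac{1}{103}\right)^{2} = \left(\frac{102}{103}\right)^{2} = \frac{10404}{10609}$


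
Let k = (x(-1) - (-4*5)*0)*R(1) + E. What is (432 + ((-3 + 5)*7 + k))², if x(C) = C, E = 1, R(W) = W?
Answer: 198916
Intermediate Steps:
k = 0 (k = (-1 - (-4*5)*0)*1 + 1 = (-1 - (-20)*0)*1 + 1 = (-1 - 1*0)*1 + 1 = (-1 + 0)*1 + 1 = -1*1 + 1 = -1 + 1 = 0)
(432 + ((-3 + 5)*7 + k))² = (432 + ((-3 + 5)*7 + 0))² = (432 + (2*7 + 0))² = (432 + (14 + 0))² = (432 + 14)² = 446² = 198916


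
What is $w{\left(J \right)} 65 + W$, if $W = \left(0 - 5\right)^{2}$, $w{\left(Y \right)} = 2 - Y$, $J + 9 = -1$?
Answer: $805$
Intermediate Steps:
$J = -10$ ($J = -9 - 1 = -10$)
$W = 25$ ($W = \left(0 - 5\right)^{2} = \left(-5\right)^{2} = 25$)
$w{\left(J \right)} 65 + W = \left(2 - -10\right) 65 + 25 = \left(2 + 10\right) 65 + 25 = 12 \cdot 65 + 25 = 780 + 25 = 805$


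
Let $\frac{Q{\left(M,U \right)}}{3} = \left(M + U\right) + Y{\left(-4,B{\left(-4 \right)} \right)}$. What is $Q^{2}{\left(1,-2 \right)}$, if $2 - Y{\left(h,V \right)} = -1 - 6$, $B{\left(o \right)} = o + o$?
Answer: $576$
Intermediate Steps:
$B{\left(o \right)} = 2 o$
$Y{\left(h,V \right)} = 9$ ($Y{\left(h,V \right)} = 2 - \left(-1 - 6\right) = 2 - -7 = 2 + 7 = 9$)
$Q{\left(M,U \right)} = 27 + 3 M + 3 U$ ($Q{\left(M,U \right)} = 3 \left(\left(M + U\right) + 9\right) = 3 \left(9 + M + U\right) = 27 + 3 M + 3 U$)
$Q^{2}{\left(1,-2 \right)} = \left(27 + 3 \cdot 1 + 3 \left(-2\right)\right)^{2} = \left(27 + 3 - 6\right)^{2} = 24^{2} = 576$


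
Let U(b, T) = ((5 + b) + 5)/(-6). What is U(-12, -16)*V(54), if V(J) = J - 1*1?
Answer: 53/3 ≈ 17.667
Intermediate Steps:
V(J) = -1 + J (V(J) = J - 1 = -1 + J)
U(b, T) = -5/3 - b/6 (U(b, T) = (10 + b)*(-1/6) = -5/3 - b/6)
U(-12, -16)*V(54) = (-5/3 - 1/6*(-12))*(-1 + 54) = (-5/3 + 2)*53 = (1/3)*53 = 53/3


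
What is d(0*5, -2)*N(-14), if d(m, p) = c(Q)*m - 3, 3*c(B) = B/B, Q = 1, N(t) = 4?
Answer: -12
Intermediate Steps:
c(B) = 1/3 (c(B) = (B/B)/3 = (1/3)*1 = 1/3)
d(m, p) = -3 + m/3 (d(m, p) = m/3 - 3 = -3 + m/3)
d(0*5, -2)*N(-14) = (-3 + (0*5)/3)*4 = (-3 + (1/3)*0)*4 = (-3 + 0)*4 = -3*4 = -12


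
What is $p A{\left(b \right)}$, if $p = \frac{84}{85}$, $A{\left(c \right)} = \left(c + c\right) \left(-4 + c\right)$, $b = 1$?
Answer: $- \frac{504}{85} \approx -5.9294$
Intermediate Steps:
$A{\left(c \right)} = 2 c \left(-4 + c\right)$
$p = \frac{84}{85}$ ($p = 84 \cdot \frac{1}{85} = \frac{84}{85} \approx 0.98824$)
$p A{\left(b \right)} = \frac{84 \cdot 2 \cdot 1 \left(-4 + 1\right)}{85} = \frac{84 \cdot 2 \cdot 1 \left(-3\right)}{85} = \frac{84}{85} \left(-6\right) = - \frac{504}{85}$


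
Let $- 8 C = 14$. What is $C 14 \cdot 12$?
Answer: $-294$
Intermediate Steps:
$C = - \frac{7}{4}$ ($C = \left(- \frac{1}{8}\right) 14 = - \frac{7}{4} \approx -1.75$)
$C 14 \cdot 12 = \left(- \frac{7}{4}\right) 14 \cdot 12 = \left(- \frac{49}{2}\right) 12 = -294$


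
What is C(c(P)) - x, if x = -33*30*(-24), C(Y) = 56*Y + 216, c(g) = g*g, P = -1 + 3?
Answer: -23320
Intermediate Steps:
P = 2
c(g) = g**2
C(Y) = 216 + 56*Y
x = 23760 (x = -990*(-24) = 23760)
C(c(P)) - x = (216 + 56*2**2) - 1*23760 = (216 + 56*4) - 23760 = (216 + 224) - 23760 = 440 - 23760 = -23320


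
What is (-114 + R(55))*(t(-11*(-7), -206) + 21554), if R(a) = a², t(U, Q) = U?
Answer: 62967841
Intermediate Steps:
(-114 + R(55))*(t(-11*(-7), -206) + 21554) = (-114 + 55²)*(-11*(-7) + 21554) = (-114 + 3025)*(77 + 21554) = 2911*21631 = 62967841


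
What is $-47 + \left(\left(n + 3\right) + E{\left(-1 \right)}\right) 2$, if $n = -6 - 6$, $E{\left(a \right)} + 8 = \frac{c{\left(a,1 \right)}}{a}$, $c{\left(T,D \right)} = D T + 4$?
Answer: $-87$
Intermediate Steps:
$c{\left(T,D \right)} = 4 + D T$
$E{\left(a \right)} = -8 + \frac{4 + a}{a}$ ($E{\left(a \right)} = -8 + \frac{4 + 1 a}{a} = -8 + \frac{4 + a}{a}$)
$n = -12$
$-47 + \left(\left(n + 3\right) + E{\left(-1 \right)}\right) 2 = -47 + \left(\left(-12 + 3\right) - \left(7 - \frac{4}{-1}\right)\right) 2 = -47 + \left(-9 + \left(-7 + 4 \left(-1\right)\right)\right) 2 = -47 + \left(-9 - 11\right) 2 = -47 - 40 = -87$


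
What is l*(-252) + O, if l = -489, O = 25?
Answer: 123253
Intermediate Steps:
l*(-252) + O = -489*(-252) + 25 = 123228 + 25 = 123253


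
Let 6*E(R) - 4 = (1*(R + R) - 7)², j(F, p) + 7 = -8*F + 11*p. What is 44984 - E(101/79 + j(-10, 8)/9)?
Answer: 135943764059/3033126 ≈ 44820.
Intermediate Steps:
j(F, p) = -7 - 8*F + 11*p (j(F, p) = -7 + (-8*F + 11*p) = -7 - 8*F + 11*p)
E(R) = ⅔ + (-7 + 2*R)²/6 (E(R) = ⅔ + (1*(R + R) - 7)²/6 = ⅔ + (1*(2*R) - 7)²/6 = ⅔ + (2*R - 7)²/6 = ⅔ + (-7 + 2*R)²/6)
44984 - E(101/79 + j(-10, 8)/9) = 44984 - (⅔ + (-7 + 2*(101/79 + (-7 - 8*(-10) + 11*8)/9))²/6) = 44984 - (⅔ + (-7 + 2*(101*(1/79) + (-7 + 80 + 88)*(⅑)))²/6) = 44984 - (⅔ + (-7 + 2*(101/79 + 161*(⅑)))²/6) = 44984 - (⅔ + (-7 + 2*(101/79 + 161/9))²/6) = 44984 - (⅔ + (-7 + 2*(13628/711))²/6) = 44984 - (⅔ + (-7 + 27256/711)²/6) = 44984 - (⅔ + (22279/711)²/6) = 44984 - (⅔ + (⅙)*(496353841/505521)) = 44984 - (⅔ + 496353841/3033126) = 44984 - 1*498375925/3033126 = 44984 - 498375925/3033126 = 135943764059/3033126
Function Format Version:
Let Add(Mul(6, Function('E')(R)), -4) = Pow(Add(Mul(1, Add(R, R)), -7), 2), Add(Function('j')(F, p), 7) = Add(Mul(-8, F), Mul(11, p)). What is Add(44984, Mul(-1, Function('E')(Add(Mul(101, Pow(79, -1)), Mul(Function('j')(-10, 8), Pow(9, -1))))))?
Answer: Rational(135943764059, 3033126) ≈ 44820.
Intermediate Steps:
Function('j')(F, p) = Add(-7, Mul(-8, F), Mul(11, p)) (Function('j')(F, p) = Add(-7, Add(Mul(-8, F), Mul(11, p))) = Add(-7, Mul(-8, F), Mul(11, p)))
Function('E')(R) = Add(Rational(2, 3), Mul(Rational(1, 6), Pow(Add(-7, Mul(2, R)), 2))) (Function('E')(R) = Add(Rational(2, 3), Mul(Rational(1, 6), Pow(Add(Mul(1, Add(R, R)), -7), 2))) = Add(Rational(2, 3), Mul(Rational(1, 6), Pow(Add(Mul(1, Mul(2, R)), -7), 2))) = Add(Rational(2, 3), Mul(Rational(1, 6), Pow(Add(Mul(2, R), -7), 2))) = Add(Rational(2, 3), Mul(Rational(1, 6), Pow(Add(-7, Mul(2, R)), 2))))
Add(44984, Mul(-1, Function('E')(Add(Mul(101, Pow(79, -1)), Mul(Function('j')(-10, 8), Pow(9, -1)))))) = Add(44984, Mul(-1, Add(Rational(2, 3), Mul(Rational(1, 6), Pow(Add(-7, Mul(2, Add(Mul(101, Pow(79, -1)), Mul(Add(-7, Mul(-8, -10), Mul(11, 8)), Pow(9, -1))))), 2))))) = Add(44984, Mul(-1, Add(Rational(2, 3), Mul(Rational(1, 6), Pow(Add(-7, Mul(2, Add(Mul(101, Rational(1, 79)), Mul(Add(-7, 80, 88), Rational(1, 9))))), 2))))) = Add(44984, Mul(-1, Add(Rational(2, 3), Mul(Rational(1, 6), Pow(Add(-7, Mul(2, Add(Rational(101, 79), Mul(161, Rational(1, 9))))), 2))))) = Add(44984, Mul(-1, Add(Rational(2, 3), Mul(Rational(1, 6), Pow(Add(-7, Mul(2, Add(Rational(101, 79), Rational(161, 9)))), 2))))) = Add(44984, Mul(-1, Add(Rational(2, 3), Mul(Rational(1, 6), Pow(Add(-7, Mul(2, Rational(13628, 711))), 2))))) = Add(44984, Mul(-1, Add(Rational(2, 3), Mul(Rational(1, 6), Pow(Add(-7, Rational(27256, 711)), 2))))) = Add(44984, Mul(-1, Add(Rational(2, 3), Mul(Rational(1, 6), Pow(Rational(22279, 711), 2))))) = Add(44984, Mul(-1, Add(Rational(2, 3), Mul(Rational(1, 6), Rational(496353841, 505521))))) = Add(44984, Mul(-1, Add(Rational(2, 3), Rational(496353841, 3033126)))) = Add(44984, Mul(-1, Rational(498375925, 3033126))) = Add(44984, Rational(-498375925, 3033126)) = Rational(135943764059, 3033126)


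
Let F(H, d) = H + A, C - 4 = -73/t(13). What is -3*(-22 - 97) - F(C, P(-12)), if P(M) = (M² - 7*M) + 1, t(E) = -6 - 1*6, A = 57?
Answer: 3479/12 ≈ 289.92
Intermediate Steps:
t(E) = -12 (t(E) = -6 - 6 = -12)
P(M) = 1 + M² - 7*M
C = 121/12 (C = 4 - 73/(-12) = 4 - 73*(-1/12) = 4 + 73/12 = 121/12 ≈ 10.083)
F(H, d) = 57 + H (F(H, d) = H + 57 = 57 + H)
-3*(-22 - 97) - F(C, P(-12)) = -3*(-22 - 97) - (57 + 121/12) = -3*(-119) - 1*805/12 = 357 - 805/12 = 3479/12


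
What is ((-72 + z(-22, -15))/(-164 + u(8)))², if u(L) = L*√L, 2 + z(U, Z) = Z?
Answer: 13568673/43507216 + 324761*√2/5438402 ≈ 0.39632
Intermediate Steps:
z(U, Z) = -2 + Z
u(L) = L^(3/2)
((-72 + z(-22, -15))/(-164 + u(8)))² = ((-72 + (-2 - 15))/(-164 + 8^(3/2)))² = ((-72 - 17)/(-164 + 16*√2))² = (-89/(-164 + 16*√2))² = 7921/(-164 + 16*√2)²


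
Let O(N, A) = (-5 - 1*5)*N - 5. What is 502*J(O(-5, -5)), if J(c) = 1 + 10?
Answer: 5522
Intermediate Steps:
O(N, A) = -5 - 10*N (O(N, A) = (-5 - 5)*N - 5 = -10*N - 5 = -5 - 10*N)
J(c) = 11
502*J(O(-5, -5)) = 502*11 = 5522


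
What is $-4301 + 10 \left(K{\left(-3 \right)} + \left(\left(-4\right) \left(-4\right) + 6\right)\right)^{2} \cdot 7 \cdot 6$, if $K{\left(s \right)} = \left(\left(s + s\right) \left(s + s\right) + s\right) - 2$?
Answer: $1175479$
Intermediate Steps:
$K{\left(s \right)} = -2 + s + 4 s^{2}$ ($K{\left(s \right)} = \left(2 s 2 s + s\right) - 2 = \left(4 s^{2} + s\right) - 2 = \left(s + 4 s^{2}\right) - 2 = -2 + s + 4 s^{2}$)
$-4301 + 10 \left(K{\left(-3 \right)} + \left(\left(-4\right) \left(-4\right) + 6\right)\right)^{2} \cdot 7 \cdot 6 = -4301 + 10 \left(\left(-2 - 3 + 4 \left(-3\right)^{2}\right) + \left(\left(-4\right) \left(-4\right) + 6\right)\right)^{2} \cdot 7 \cdot 6 = -4301 + 10 \left(\left(-2 - 3 + 4 \cdot 9\right) + \left(16 + 6\right)\right)^{2} \cdot 7 \cdot 6 = -4301 + 10 \left(\left(-2 - 3 + 36\right) + 22\right)^{2} \cdot 7 \cdot 6 = -4301 + 10 \left(31 + 22\right)^{2} \cdot 7 \cdot 6 = -4301 + 10 \cdot 53^{2} \cdot 7 \cdot 6 = -4301 + 10 \cdot 2809 \cdot 7 \cdot 6 = -4301 + 10 \cdot 19663 \cdot 6 = -4301 + 10 \cdot 117978 = -4301 + 1179780 = 1175479$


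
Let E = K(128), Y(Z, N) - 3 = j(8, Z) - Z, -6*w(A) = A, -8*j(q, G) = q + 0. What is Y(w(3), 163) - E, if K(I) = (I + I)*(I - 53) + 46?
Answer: -38487/2 ≈ -19244.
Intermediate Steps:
j(q, G) = -q/8 (j(q, G) = -(q + 0)/8 = -q/8)
w(A) = -A/6
Y(Z, N) = 2 - Z (Y(Z, N) = 3 + (-⅛*8 - Z) = 3 + (-1 - Z) = 2 - Z)
K(I) = 46 + 2*I*(-53 + I) (K(I) = (2*I)*(-53 + I) + 46 = 2*I*(-53 + I) + 46 = 46 + 2*I*(-53 + I))
E = 19246 (E = 46 - 106*128 + 2*128² = 46 - 13568 + 2*16384 = 46 - 13568 + 32768 = 19246)
Y(w(3), 163) - E = (2 - (-1)*3/6) - 1*19246 = (2 - 1*(-½)) - 19246 = (2 + ½) - 19246 = 5/2 - 19246 = -38487/2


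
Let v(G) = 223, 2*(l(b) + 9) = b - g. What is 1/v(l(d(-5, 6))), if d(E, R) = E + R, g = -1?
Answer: 1/223 ≈ 0.0044843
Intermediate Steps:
l(b) = -17/2 + b/2 (l(b) = -9 + (b - 1*(-1))/2 = -9 + (b + 1)/2 = -9 + (1 + b)/2 = -9 + (½ + b/2) = -17/2 + b/2)
1/v(l(d(-5, 6))) = 1/223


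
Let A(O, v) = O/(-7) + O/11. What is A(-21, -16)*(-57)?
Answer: -684/11 ≈ -62.182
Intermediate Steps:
A(O, v) = -4*O/77 (A(O, v) = O*(-⅐) + O*(1/11) = -O/7 + O/11 = -4*O/77)
A(-21, -16)*(-57) = -4/77*(-21)*(-57) = (12/11)*(-57) = -684/11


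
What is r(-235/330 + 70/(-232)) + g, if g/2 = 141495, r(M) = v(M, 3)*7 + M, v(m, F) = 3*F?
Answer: 1083523003/3828 ≈ 2.8305e+5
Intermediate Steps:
r(M) = 63 + M (r(M) = (3*3)*7 + M = 9*7 + M = 63 + M)
g = 282990 (g = 2*141495 = 282990)
r(-235/330 + 70/(-232)) + g = (63 + (-235/330 + 70/(-232))) + 282990 = (63 + (-235*1/330 + 70*(-1/232))) + 282990 = (63 + (-47/66 - 35/116)) + 282990 = (63 - 3881/3828) + 282990 = 237283/3828 + 282990 = 1083523003/3828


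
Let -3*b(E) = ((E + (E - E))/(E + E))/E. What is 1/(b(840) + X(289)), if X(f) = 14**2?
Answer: 5040/987839 ≈ 0.0051020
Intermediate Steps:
b(E) = -1/(6*E) (b(E) = -(E + (E - E))/(E + E)/(3*E) = -(E + 0)/((2*E))/(3*E) = -E*(1/(2*E))/(3*E) = -1/(6*E))
X(f) = 196
1/(b(840) + X(289)) = 1/(-1/6/840 + 196) = 1/(-1/6*1/840 + 196) = 1/(-1/5040 + 196) = 1/(987839/5040) = 5040/987839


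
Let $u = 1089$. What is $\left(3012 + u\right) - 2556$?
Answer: $1545$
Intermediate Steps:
$\left(3012 + u\right) - 2556 = \left(3012 + 1089\right) - 2556 = 4101 - 2556 = 1545$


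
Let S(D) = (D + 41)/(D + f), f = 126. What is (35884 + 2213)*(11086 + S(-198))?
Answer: 3379411317/8 ≈ 4.2243e+8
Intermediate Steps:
S(D) = (41 + D)/(126 + D) (S(D) = (D + 41)/(D + 126) = (41 + D)/(126 + D))
(35884 + 2213)*(11086 + S(-198)) = (35884 + 2213)*(11086 + (41 - 198)/(126 - 198)) = 38097*(11086 - 157/(-72)) = 38097*(11086 - 1/72*(-157)) = 38097*(11086 + 157/72) = 38097*(798349/72) = 3379411317/8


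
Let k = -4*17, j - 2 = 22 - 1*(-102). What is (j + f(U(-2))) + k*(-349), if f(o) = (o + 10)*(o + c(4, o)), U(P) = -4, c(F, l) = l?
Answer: 23810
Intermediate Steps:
j = 126 (j = 2 + (22 - 1*(-102)) = 2 + (22 + 102) = 2 + 124 = 126)
k = -68
f(o) = 2*o*(10 + o) (f(o) = (o + 10)*(o + o) = (10 + o)*(2*o) = 2*o*(10 + o))
(j + f(U(-2))) + k*(-349) = (126 + 2*(-4)*(10 - 4)) - 68*(-349) = (126 + 2*(-4)*6) + 23732 = (126 - 48) + 23732 = 78 + 23732 = 23810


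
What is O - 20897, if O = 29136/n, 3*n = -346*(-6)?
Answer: -3607897/173 ≈ -20855.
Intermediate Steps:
n = 692 (n = (-346*(-6))/3 = (1/3)*2076 = 692)
O = 7284/173 (O = 29136/692 = 29136*(1/692) = 7284/173 ≈ 42.104)
O - 20897 = 7284/173 - 20897 = -3607897/173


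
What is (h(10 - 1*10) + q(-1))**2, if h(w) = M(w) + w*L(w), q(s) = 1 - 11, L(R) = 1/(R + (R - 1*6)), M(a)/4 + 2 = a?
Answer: 324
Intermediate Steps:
M(a) = -8 + 4*a
L(R) = 1/(-6 + 2*R) (L(R) = 1/(R + (R - 6)) = 1/(R + (-6 + R)) = 1/(-6 + 2*R))
q(s) = -10
h(w) = -8 + 4*w + w/(2*(-3 + w)) (h(w) = (-8 + 4*w) + w*(1/(2*(-3 + w))) = (-8 + 4*w) + w/(2*(-3 + w)) = -8 + 4*w + w/(2*(-3 + w)))
(h(10 - 1*10) + q(-1))**2 = (((10 - 1*10) + 8*(-3 + (10 - 1*10))*(-2 + (10 - 1*10)))/(2*(-3 + (10 - 1*10))) - 10)**2 = (((10 - 10) + 8*(-3 + (10 - 10))*(-2 + (10 - 10)))/(2*(-3 + (10 - 10))) - 10)**2 = ((0 + 8*(-3 + 0)*(-2 + 0))/(2*(-3 + 0)) - 10)**2 = ((1/2)*(0 + 8*(-3)*(-2))/(-3) - 10)**2 = ((1/2)*(-1/3)*(0 + 48) - 10)**2 = ((1/2)*(-1/3)*48 - 10)**2 = (-8 - 10)**2 = (-18)**2 = 324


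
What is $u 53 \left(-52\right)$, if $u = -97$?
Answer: $267332$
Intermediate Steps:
$u 53 \left(-52\right) = \left(-97\right) 53 \left(-52\right) = \left(-5141\right) \left(-52\right) = 267332$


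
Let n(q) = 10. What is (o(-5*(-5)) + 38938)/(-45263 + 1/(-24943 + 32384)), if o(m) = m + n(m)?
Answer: -26363463/30618362 ≈ -0.86103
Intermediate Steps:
o(m) = 10 + m (o(m) = m + 10 = 10 + m)
(o(-5*(-5)) + 38938)/(-45263 + 1/(-24943 + 32384)) = ((10 - 5*(-5)) + 38938)/(-45263 + 1/(-24943 + 32384)) = ((10 + 25) + 38938)/(-45263 + 1/7441) = (35 + 38938)/(-45263 + 1/7441) = 38973/(-336801982/7441) = 38973*(-7441/336801982) = -26363463/30618362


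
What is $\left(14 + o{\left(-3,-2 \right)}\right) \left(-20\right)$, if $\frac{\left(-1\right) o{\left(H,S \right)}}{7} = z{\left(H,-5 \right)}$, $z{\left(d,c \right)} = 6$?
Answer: $560$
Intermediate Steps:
$o{\left(H,S \right)} = -42$ ($o{\left(H,S \right)} = \left(-7\right) 6 = -42$)
$\left(14 + o{\left(-3,-2 \right)}\right) \left(-20\right) = \left(14 - 42\right) \left(-20\right) = \left(-28\right) \left(-20\right) = 560$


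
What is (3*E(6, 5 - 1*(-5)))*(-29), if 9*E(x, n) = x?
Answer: -58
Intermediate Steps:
E(x, n) = x/9
(3*E(6, 5 - 1*(-5)))*(-29) = (3*((1/9)*6))*(-29) = (3*(2/3))*(-29) = 2*(-29) = -58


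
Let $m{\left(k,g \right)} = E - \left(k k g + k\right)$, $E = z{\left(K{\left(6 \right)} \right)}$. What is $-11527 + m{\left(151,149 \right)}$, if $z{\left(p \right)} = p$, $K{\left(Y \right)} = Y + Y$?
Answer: $-3409015$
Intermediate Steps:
$K{\left(Y \right)} = 2 Y$
$E = 12$ ($E = 2 \cdot 6 = 12$)
$m{\left(k,g \right)} = 12 - k - g k^{2}$ ($m{\left(k,g \right)} = 12 - \left(k k g + k\right) = 12 - \left(k^{2} g + k\right) = 12 - \left(g k^{2} + k\right) = 12 - \left(k + g k^{2}\right) = 12 - k - g k^{2}$)
$-11527 + m{\left(151,149 \right)} = -11527 - \left(139 + 3397349\right) = -11527 - 3397488 = -3409015$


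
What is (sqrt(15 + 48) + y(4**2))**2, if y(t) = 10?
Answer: 163 + 60*sqrt(7) ≈ 321.75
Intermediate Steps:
(sqrt(15 + 48) + y(4**2))**2 = (sqrt(15 + 48) + 10)**2 = (sqrt(63) + 10)**2 = (3*sqrt(7) + 10)**2 = (10 + 3*sqrt(7))**2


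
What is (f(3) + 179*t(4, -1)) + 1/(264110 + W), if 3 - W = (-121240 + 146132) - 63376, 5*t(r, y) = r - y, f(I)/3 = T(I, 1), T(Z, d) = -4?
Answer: 50533700/302597 ≈ 167.00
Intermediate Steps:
f(I) = -12 (f(I) = 3*(-4) = -12)
t(r, y) = -y/5 + r/5 (t(r, y) = (r - y)/5 = -y/5 + r/5)
W = 38487 (W = 3 - ((-121240 + 146132) - 63376) = 3 - (24892 - 63376) = 3 - 1*(-38484) = 3 + 38484 = 38487)
(f(3) + 179*t(4, -1)) + 1/(264110 + W) = (-12 + 179*(-⅕*(-1) + (⅕)*4)) + 1/(264110 + 38487) = (-12 + 179*(⅕ + ⅘)) + 1/302597 = (-12 + 179*1) + 1/302597 = (-12 + 179) + 1/302597 = 167 + 1/302597 = 50533700/302597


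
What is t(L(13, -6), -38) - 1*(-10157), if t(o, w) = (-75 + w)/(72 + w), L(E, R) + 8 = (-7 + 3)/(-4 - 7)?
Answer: 345225/34 ≈ 10154.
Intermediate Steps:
L(E, R) = -84/11 (L(E, R) = -8 + (-7 + 3)/(-4 - 7) = -8 - 4/(-11) = -8 - 4*(-1/11) = -8 + 4/11 = -84/11)
t(o, w) = (-75 + w)/(72 + w)
t(L(13, -6), -38) - 1*(-10157) = (-75 - 38)/(72 - 38) - 1*(-10157) = -113/34 + 10157 = 345225/34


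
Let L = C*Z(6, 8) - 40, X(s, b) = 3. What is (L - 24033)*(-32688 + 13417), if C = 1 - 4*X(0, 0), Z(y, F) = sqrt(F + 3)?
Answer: 463910783 + 211981*sqrt(11) ≈ 4.6461e+8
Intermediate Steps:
Z(y, F) = sqrt(3 + F)
C = -11 (C = 1 - 4*3 = 1 - 12 = -11)
L = -40 - 11*sqrt(11) (L = -11*sqrt(3 + 8) - 40 = -11*sqrt(11) - 40 = -40 - 11*sqrt(11) ≈ -76.483)
(L - 24033)*(-32688 + 13417) = ((-40 - 11*sqrt(11)) - 24033)*(-32688 + 13417) = (-24073 - 11*sqrt(11))*(-19271) = 463910783 + 211981*sqrt(11)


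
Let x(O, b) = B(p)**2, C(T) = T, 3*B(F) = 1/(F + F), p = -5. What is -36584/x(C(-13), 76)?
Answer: -32925600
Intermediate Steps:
B(F) = 1/(6*F) (B(F) = 1/(3*(F + F)) = 1/(3*((2*F))) = (1/(2*F))/3 = 1/(6*F))
x(O, b) = 1/900 (x(O, b) = ((1/6)/(-5))**2 = ((1/6)*(-1/5))**2 = (-1/30)**2 = 1/900)
-36584/x(C(-13), 76) = -36584/1/900 = -36584*900 = -32925600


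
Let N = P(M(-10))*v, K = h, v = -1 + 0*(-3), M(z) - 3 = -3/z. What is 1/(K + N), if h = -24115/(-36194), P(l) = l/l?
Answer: -36194/12079 ≈ -2.9964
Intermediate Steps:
M(z) = 3 - 3/z
P(l) = 1
h = 24115/36194 (h = -24115*(-1/36194) = 24115/36194 ≈ 0.66627)
v = -1 (v = -1 + 0 = -1)
K = 24115/36194 ≈ 0.66627
N = -1 (N = 1*(-1) = -1)
1/(K + N) = 1/(24115/36194 - 1) = 1/(-12079/36194) = -36194/12079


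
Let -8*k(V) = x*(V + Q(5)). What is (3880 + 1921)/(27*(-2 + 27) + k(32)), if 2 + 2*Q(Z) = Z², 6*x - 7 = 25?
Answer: 5801/646 ≈ 8.9799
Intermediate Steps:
x = 16/3 (x = 7/6 + (⅙)*25 = 7/6 + 25/6 = 16/3 ≈ 5.3333)
Q(Z) = -1 + Z²/2
k(V) = -23/3 - 2*V/3 (k(V) = -2*(V + (-1 + (½)*5²))/3 = -2*(V + (-1 + (½)*25))/3 = -2*(V + (-1 + 25/2))/3 = -2*(V + 23/2)/3 = -2*(23/2 + V)/3 = -(184/3 + 16*V/3)/8 = -23/3 - 2*V/3)
(3880 + 1921)/(27*(-2 + 27) + k(32)) = (3880 + 1921)/(27*(-2 + 27) + (-23/3 - ⅔*32)) = 5801/(27*25 + (-23/3 - 64/3)) = 5801/(675 - 29) = 5801/646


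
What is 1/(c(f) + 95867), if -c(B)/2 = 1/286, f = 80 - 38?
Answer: 143/13708980 ≈ 1.0431e-5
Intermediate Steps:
f = 42
c(B) = -1/143 (c(B) = -2/286 = -2*1/286 = -1/143)
1/(c(f) + 95867) = 1/(-1/143 + 95867) = 1/(13708980/143) = 143/13708980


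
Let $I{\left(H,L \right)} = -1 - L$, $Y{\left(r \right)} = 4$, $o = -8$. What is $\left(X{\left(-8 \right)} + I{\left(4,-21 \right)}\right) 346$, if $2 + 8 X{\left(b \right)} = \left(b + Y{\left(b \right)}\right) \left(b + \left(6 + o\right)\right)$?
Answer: $\frac{17127}{2} \approx 8563.5$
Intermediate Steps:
$X{\left(b \right)} = - \frac{1}{4} + \frac{\left(-2 + b\right) \left(4 + b\right)}{8}$ ($X{\left(b \right)} = - \frac{1}{4} + \frac{\left(b + 4\right) \left(b + \left(6 - 8\right)\right)}{8} = - \frac{1}{4} + \frac{\left(4 + b\right) \left(b - 2\right)}{8} = - \frac{1}{4} + \frac{\left(4 + b\right) \left(-2 + b\right)}{8} = - \frac{1}{4} + \frac{\left(-2 + b\right) \left(4 + b\right)}{8}$)
$\left(X{\left(-8 \right)} + I{\left(4,-21 \right)}\right) 346 = \left(\left(- \frac{5}{4} + \frac{1}{4} \left(-8\right) + \frac{\left(-8\right)^{2}}{8}\right) - -20\right) 346 = \left(\left(- \frac{5}{4} - 2 + \frac{1}{8} \cdot 64\right) + \left(-1 + 21\right)\right) 346 = \left(\left(- \frac{5}{4} - 2 + 8\right) + 20\right) 346 = \left(\frac{19}{4} + 20\right) 346 = \frac{99}{4} \cdot 346 = \frac{17127}{2}$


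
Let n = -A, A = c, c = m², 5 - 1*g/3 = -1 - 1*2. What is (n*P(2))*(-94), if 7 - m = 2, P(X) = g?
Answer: 56400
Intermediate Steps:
g = 24 (g = 15 - 3*(-1 - 1*2) = 15 - 3*(-1 - 2) = 15 - 3*(-3) = 15 + 9 = 24)
P(X) = 24
m = 5 (m = 7 - 1*2 = 7 - 2 = 5)
c = 25 (c = 5² = 25)
A = 25
n = -25 (n = -1*25 = -25)
(n*P(2))*(-94) = -25*24*(-94) = -600*(-94) = 56400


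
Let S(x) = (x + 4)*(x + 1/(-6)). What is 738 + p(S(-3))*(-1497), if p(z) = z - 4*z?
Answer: -26967/2 ≈ -13484.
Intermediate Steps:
S(x) = (4 + x)*(-⅙ + x) (S(x) = (4 + x)*(x - ⅙) = (4 + x)*(-⅙ + x))
p(z) = -3*z
738 + p(S(-3))*(-1497) = 738 - 3*(-⅔ + (-3)² + (23/6)*(-3))*(-1497) = 738 - 3*(-⅔ + 9 - 23/2)*(-1497) = 738 - 3*(-19/6)*(-1497) = 738 + (19/2)*(-1497) = 738 - 28443/2 = -26967/2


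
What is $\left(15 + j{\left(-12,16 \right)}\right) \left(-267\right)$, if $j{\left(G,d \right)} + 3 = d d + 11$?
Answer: $-74493$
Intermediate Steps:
$j{\left(G,d \right)} = 8 + d^{2}$ ($j{\left(G,d \right)} = -3 + \left(d d + 11\right) = -3 + \left(d^{2} + 11\right) = -3 + \left(11 + d^{2}\right) = 8 + d^{2}$)
$\left(15 + j{\left(-12,16 \right)}\right) \left(-267\right) = \left(15 + \left(8 + 16^{2}\right)\right) \left(-267\right) = \left(15 + \left(8 + 256\right)\right) \left(-267\right) = \left(15 + 264\right) \left(-267\right) = 279 \left(-267\right) = -74493$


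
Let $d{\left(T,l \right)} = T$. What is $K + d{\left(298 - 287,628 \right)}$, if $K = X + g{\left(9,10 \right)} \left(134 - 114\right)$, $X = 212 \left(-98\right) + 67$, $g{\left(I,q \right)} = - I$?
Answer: $-20878$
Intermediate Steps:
$X = -20709$ ($X = -20776 + 67 = -20709$)
$K = -20889$ ($K = -20709 + \left(-1\right) 9 \left(134 - 114\right) = -20709 - 180 = -20889$)
$K + d{\left(298 - 287,628 \right)} = -20889 + \left(298 - 287\right) = -20889 + 11 = -20878$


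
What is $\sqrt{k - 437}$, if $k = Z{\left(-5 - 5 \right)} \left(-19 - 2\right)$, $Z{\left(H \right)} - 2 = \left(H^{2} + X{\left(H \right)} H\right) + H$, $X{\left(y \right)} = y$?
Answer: $i \sqrt{4469} \approx 66.851 i$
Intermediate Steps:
$Z{\left(H \right)} = 2 + H + 2 H^{2}$ ($Z{\left(H \right)} = 2 + \left(\left(H^{2} + H H\right) + H\right) = 2 + \left(\left(H^{2} + H^{2}\right) + H\right) = 2 + \left(2 H^{2} + H\right) = 2 + \left(H + 2 H^{2}\right) = 2 + H + 2 H^{2}$)
$k = -4032$ ($k = \left(2 - 10 + 2 \left(-5 - 5\right)^{2}\right) \left(-19 - 2\right) = \left(2 - 10 + 2 \left(-5 - 5\right)^{2}\right) \left(-21\right) = \left(2 - 10 + 2 \left(-10\right)^{2}\right) \left(-21\right) = \left(2 - 10 + 2 \cdot 100\right) \left(-21\right) = \left(2 - 10 + 200\right) \left(-21\right) = 192 \left(-21\right) = -4032$)
$\sqrt{k - 437} = \sqrt{-4032 - 437} = \sqrt{-4469} = i \sqrt{4469}$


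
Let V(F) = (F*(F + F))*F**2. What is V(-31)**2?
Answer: 3411564149764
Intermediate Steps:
V(F) = 2*F**4 (V(F) = (F*(2*F))*F**2 = (2*F**2)*F**2 = 2*F**4)
V(-31)**2 = (2*(-31)**4)**2 = (2*923521)**2 = 1847042**2 = 3411564149764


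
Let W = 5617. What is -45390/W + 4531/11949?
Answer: -516914483/67117533 ≈ -7.7016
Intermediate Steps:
-45390/W + 4531/11949 = -45390/5617 + 4531/11949 = -516914483/67117533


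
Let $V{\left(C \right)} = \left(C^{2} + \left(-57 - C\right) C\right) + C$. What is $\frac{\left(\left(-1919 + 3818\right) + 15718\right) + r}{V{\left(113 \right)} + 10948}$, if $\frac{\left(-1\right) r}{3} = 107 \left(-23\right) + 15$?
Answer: $\frac{713}{132} \approx 5.4015$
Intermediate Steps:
$V{\left(C \right)} = C + C^{2} + C \left(-57 - C\right)$ ($V{\left(C \right)} = \left(C^{2} + C \left(-57 - C\right)\right) + C = C + C^{2} + C \left(-57 - C\right)$)
$r = 7338$ ($r = - 3 \left(107 \left(-23\right) + 15\right) = - 3 \left(-2461 + 15\right) = \left(-3\right) \left(-2446\right) = 7338$)
$\frac{\left(\left(-1919 + 3818\right) + 15718\right) + r}{V{\left(113 \right)} + 10948} = \frac{\left(\left(-1919 + 3818\right) + 15718\right) + 7338}{\left(-56\right) 113 + 10948} = \frac{\left(1899 + 15718\right) + 7338}{-6328 + 10948} = \frac{17617 + 7338}{4620} = 24955 \cdot \frac{1}{4620} = \frac{713}{132}$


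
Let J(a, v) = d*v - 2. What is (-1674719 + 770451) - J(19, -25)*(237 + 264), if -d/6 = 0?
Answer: -903266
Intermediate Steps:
d = 0 (d = -6*0 = 0)
J(a, v) = -2 (J(a, v) = 0*v - 2 = 0 - 2 = -2)
(-1674719 + 770451) - J(19, -25)*(237 + 264) = (-1674719 + 770451) - (-2)*(237 + 264) = -904268 - (-2)*501 = -904268 - 1*(-1002) = -904268 + 1002 = -903266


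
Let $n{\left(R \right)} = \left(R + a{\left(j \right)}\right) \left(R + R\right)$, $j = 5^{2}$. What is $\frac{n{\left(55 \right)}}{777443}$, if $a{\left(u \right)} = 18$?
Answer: $\frac{8030}{777443} \approx 0.010329$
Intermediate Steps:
$j = 25$
$n{\left(R \right)} = 2 R \left(18 + R\right)$ ($n{\left(R \right)} = \left(R + 18\right) \left(R + R\right) = \left(18 + R\right) 2 R = 2 R \left(18 + R\right)$)
$\frac{n{\left(55 \right)}}{777443} = \frac{2 \cdot 55 \left(18 + 55\right)}{777443} = 2 \cdot 55 \cdot 73 \cdot \frac{1}{777443} = 8030 \cdot \frac{1}{777443} = \frac{8030}{777443}$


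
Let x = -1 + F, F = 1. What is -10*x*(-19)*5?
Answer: 0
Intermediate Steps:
x = 0 (x = -1 + 1 = 0)
-10*x*(-19)*5 = -0*(-19)*5 = -10*0*5 = 0*5 = 0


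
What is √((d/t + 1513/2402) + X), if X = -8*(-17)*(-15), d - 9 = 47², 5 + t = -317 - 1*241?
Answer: I*√3736775408663382/1352326 ≈ 45.203*I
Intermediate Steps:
t = -563 (t = -5 + (-317 - 1*241) = -5 + (-317 - 241) = -5 - 558 = -563)
d = 2218 (d = 9 + 47² = 9 + 2209 = 2218)
X = -2040 (X = 136*(-15) = -2040)
√((d/t + 1513/2402) + X) = √((2218/(-563) + 1513/2402) - 2040) = √((2218*(-1/563) + 1513*(1/2402)) - 2040) = √((-2218/563 + 1513/2402) - 2040) = √(-4475817/1352326 - 2040) = √(-2763220857/1352326) = I*√3736775408663382/1352326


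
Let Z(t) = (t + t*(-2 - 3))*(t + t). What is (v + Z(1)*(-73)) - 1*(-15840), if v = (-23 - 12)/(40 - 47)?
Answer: 16429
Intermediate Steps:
Z(t) = -8*t**2 (Z(t) = (t + t*(-5))*(2*t) = (t - 5*t)*(2*t) = (-4*t)*(2*t) = -8*t**2)
v = 5 (v = -35/(-7) = -35*(-1/7) = 5)
(v + Z(1)*(-73)) - 1*(-15840) = (5 - 8*1**2*(-73)) - 1*(-15840) = (5 - 8*1*(-73)) + 15840 = (5 - 8*(-73)) + 15840 = (5 + 584) + 15840 = 589 + 15840 = 16429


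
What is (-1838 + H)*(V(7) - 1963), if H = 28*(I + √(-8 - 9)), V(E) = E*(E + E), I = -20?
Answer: 4472270 - 52220*I*√17 ≈ 4.4723e+6 - 2.1531e+5*I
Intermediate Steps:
V(E) = 2*E² (V(E) = E*(2*E) = 2*E²)
H = -560 + 28*I*√17 (H = 28*(-20 + √(-8 - 9)) = 28*(-20 + √(-17)) = 28*(-20 + I*√17) = -560 + 28*I*√17 ≈ -560.0 + 115.45*I)
(-1838 + H)*(V(7) - 1963) = (-1838 + (-560 + 28*I*√17))*(2*7² - 1963) = (-2398 + 28*I*√17)*(2*49 - 1963) = (-2398 + 28*I*√17)*(98 - 1963) = (-2398 + 28*I*√17)*(-1865) = 4472270 - 52220*I*√17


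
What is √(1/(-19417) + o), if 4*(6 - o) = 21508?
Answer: 2*I*√506243460809/19417 ≈ 73.287*I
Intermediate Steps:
o = -5371 (o = 6 - ¼*21508 = 6 - 5377 = -5371)
√(1/(-19417) + o) = √(1/(-19417) - 5371) = √(-1/19417 - 5371) = √(-104288708/19417) = 2*I*√506243460809/19417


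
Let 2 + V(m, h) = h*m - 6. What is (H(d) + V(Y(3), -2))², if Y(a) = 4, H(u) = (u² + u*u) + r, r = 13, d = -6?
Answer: 4761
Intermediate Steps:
H(u) = 13 + 2*u² (H(u) = (u² + u*u) + 13 = (u² + u²) + 13 = 2*u² + 13 = 13 + 2*u²)
V(m, h) = -8 + h*m (V(m, h) = -2 + (h*m - 6) = -2 + (-6 + h*m) = -8 + h*m)
(H(d) + V(Y(3), -2))² = ((13 + 2*(-6)²) + (-8 - 2*4))² = ((13 + 2*36) + (-8 - 8))² = ((13 + 72) - 16)² = (85 - 16)² = 69² = 4761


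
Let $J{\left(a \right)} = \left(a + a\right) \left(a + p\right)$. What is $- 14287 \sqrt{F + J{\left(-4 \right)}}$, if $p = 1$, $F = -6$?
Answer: $- 42861 \sqrt{2} \approx -60615.0$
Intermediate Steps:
$J{\left(a \right)} = 2 a \left(1 + a\right)$ ($J{\left(a \right)} = \left(a + a\right) \left(a + 1\right) = 2 a \left(1 + a\right)$)
$- 14287 \sqrt{F + J{\left(-4 \right)}} = - 14287 \sqrt{-6 + 2 \left(-4\right) \left(1 - 4\right)} = - 14287 \sqrt{-6 + 2 \left(-4\right) \left(-3\right)} = - 14287 \sqrt{-6 + 24} = - 14287 \sqrt{18} = - 14287 \cdot 3 \sqrt{2} = - 42861 \sqrt{2}$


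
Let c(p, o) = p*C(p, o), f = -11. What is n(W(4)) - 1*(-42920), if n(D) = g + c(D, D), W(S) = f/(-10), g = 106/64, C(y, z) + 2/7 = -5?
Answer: 48065743/1120 ≈ 42916.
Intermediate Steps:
C(y, z) = -37/7 (C(y, z) = -2/7 - 5 = -37/7)
c(p, o) = -37*p/7 (c(p, o) = p*(-37/7) = -37*p/7)
g = 53/32 (g = 106*(1/64) = 53/32 ≈ 1.6563)
W(S) = 11/10 (W(S) = -11/(-10) = -11*(-⅒) = 11/10)
n(D) = 53/32 - 37*D/7
n(W(4)) - 1*(-42920) = (53/32 - 37/7*11/10) - 1*(-42920) = (53/32 - 407/70) + 42920 = -4657/1120 + 42920 = 48065743/1120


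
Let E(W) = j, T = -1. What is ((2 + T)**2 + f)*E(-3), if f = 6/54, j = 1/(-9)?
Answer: -10/81 ≈ -0.12346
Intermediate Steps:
j = -1/9 ≈ -0.11111
E(W) = -1/9
f = 1/9 (f = 6*(1/54) = 1/9 ≈ 0.11111)
((2 + T)**2 + f)*E(-3) = ((2 - 1)**2 + 1/9)*(-1/9) = (1**2 + 1/9)*(-1/9) = (1 + 1/9)*(-1/9) = (10/9)*(-1/9) = -10/81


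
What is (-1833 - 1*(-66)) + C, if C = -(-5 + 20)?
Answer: -1782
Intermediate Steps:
C = -15 (C = -1*15 = -15)
(-1833 - 1*(-66)) + C = (-1833 - 1*(-66)) - 15 = (-1833 + 66) - 15 = -1767 - 15 = -1782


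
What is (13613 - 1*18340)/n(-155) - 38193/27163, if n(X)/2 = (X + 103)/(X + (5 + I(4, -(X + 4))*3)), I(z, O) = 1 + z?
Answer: -17337904707/2824952 ≈ -6137.4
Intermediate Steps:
n(X) = 2*(103 + X)/(20 + X) (n(X) = 2*((X + 103)/(X + (5 + (1 + 4)*3))) = 2*((103 + X)/(X + (5 + 5*3))) = 2*((103 + X)/(X + (5 + 15))) = 2*((103 + X)/(X + 20)) = 2*((103 + X)/(20 + X)) = 2*(103 + X)/(20 + X))
(13613 - 1*18340)/n(-155) - 38193/27163 = (13613 - 1*18340)/((2*(103 - 155)/(20 - 155))) - 38193/27163 = (13613 - 18340)/((2*(-52)/(-135))) - 38193*1/27163 = -4727/(2*(-1/135)*(-52)) - 38193/27163 = -4727/104/135 - 38193/27163 = -4727*135/104 - 38193/27163 = -638145/104 - 38193/27163 = -17337904707/2824952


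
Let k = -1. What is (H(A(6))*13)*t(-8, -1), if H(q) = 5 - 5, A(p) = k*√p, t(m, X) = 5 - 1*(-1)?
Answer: 0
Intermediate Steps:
t(m, X) = 6 (t(m, X) = 5 + 1 = 6)
A(p) = -√p
H(q) = 0
(H(A(6))*13)*t(-8, -1) = (0*13)*6 = 0*6 = 0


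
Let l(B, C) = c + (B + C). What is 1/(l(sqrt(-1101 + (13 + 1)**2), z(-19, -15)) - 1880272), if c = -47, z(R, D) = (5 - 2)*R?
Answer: -1880376/3535813902281 - I*sqrt(905)/3535813902281 ≈ -5.3181e-7 - 8.5081e-12*I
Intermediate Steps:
z(R, D) = 3*R
l(B, C) = -47 + B + C (l(B, C) = -47 + (B + C) = -47 + B + C)
1/(l(sqrt(-1101 + (13 + 1)**2), z(-19, -15)) - 1880272) = 1/((-47 + sqrt(-1101 + (13 + 1)**2) + 3*(-19)) - 1880272) = 1/((-47 + sqrt(-1101 + 14**2) - 57) - 1880272) = 1/((-47 + sqrt(-1101 + 196) - 57) - 1880272) = 1/((-47 + sqrt(-905) - 57) - 1880272) = 1/((-47 + I*sqrt(905) - 57) - 1880272) = 1/((-104 + I*sqrt(905)) - 1880272) = 1/(-1880376 + I*sqrt(905))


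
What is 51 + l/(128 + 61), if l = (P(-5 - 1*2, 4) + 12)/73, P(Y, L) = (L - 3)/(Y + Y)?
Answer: 9851225/193158 ≈ 51.001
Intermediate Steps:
P(Y, L) = (-3 + L)/(2*Y) (P(Y, L) = (-3 + L)/((2*Y)) = (-3 + L)*(1/(2*Y)) = (-3 + L)/(2*Y))
l = 167/1022 (l = ((-3 + 4)/(2*(-5 - 1*2)) + 12)/73 = ((1/2)*1/(-5 - 2) + 12)*(1/73) = ((1/2)*1/(-7) + 12)*(1/73) = ((1/2)*(-1/7)*1 + 12)*(1/73) = (-1/14 + 12)*(1/73) = (167/14)*(1/73) = 167/1022 ≈ 0.16341)
51 + l/(128 + 61) = 51 + (167/1022)/(128 + 61) = 51 + (167/1022)/189 = 51 + (1/189)*(167/1022) = 51 + 167/193158 = 9851225/193158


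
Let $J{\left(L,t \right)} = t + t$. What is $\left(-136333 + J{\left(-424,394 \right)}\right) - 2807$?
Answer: $-138352$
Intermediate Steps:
$J{\left(L,t \right)} = 2 t$
$\left(-136333 + J{\left(-424,394 \right)}\right) - 2807 = \left(-136333 + 2 \cdot 394\right) - 2807 = \left(-136333 + 788\right) - 2807 = -135545 - 2807 = -138352$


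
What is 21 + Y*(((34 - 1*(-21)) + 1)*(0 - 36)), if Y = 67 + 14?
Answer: -163275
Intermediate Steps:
Y = 81
21 + Y*(((34 - 1*(-21)) + 1)*(0 - 36)) = 21 + 81*(((34 - 1*(-21)) + 1)*(0 - 36)) = 21 + 81*(((34 + 21) + 1)*(-36)) = 21 + 81*((55 + 1)*(-36)) = 21 + 81*(56*(-36)) = 21 + 81*(-2016) = 21 - 163296 = -163275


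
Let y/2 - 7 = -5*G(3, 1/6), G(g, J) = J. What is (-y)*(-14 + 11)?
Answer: 37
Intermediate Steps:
y = 37/3 (y = 14 + 2*(-5/6) = 14 + 2*(-5*⅙) = 14 + 2*(-⅚) = 14 - 5/3 = 37/3 ≈ 12.333)
(-y)*(-14 + 11) = (-1*37/3)*(-14 + 11) = -37/3*(-3) = 37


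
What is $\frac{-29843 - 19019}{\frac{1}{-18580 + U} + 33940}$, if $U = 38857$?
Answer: $- \frac{990774774}{688201381} \approx -1.4397$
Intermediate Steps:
$\frac{-29843 - 19019}{\frac{1}{-18580 + U} + 33940} = \frac{-29843 - 19019}{\frac{1}{-18580 + 38857} + 33940} = - \frac{48862}{\frac{1}{20277} + 33940} = - \frac{48862}{\frac{688201381}{20277}} = \left(-48862\right) \frac{20277}{688201381} = - \frac{990774774}{688201381}$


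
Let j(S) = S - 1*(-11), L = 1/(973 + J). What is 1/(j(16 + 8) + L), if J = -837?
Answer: 136/4761 ≈ 0.028565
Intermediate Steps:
L = 1/136 (L = 1/(973 - 837) = 1/136 ≈ 0.0073529)
j(S) = 11 + S (j(S) = S + 11 = 11 + S)
1/(j(16 + 8) + L) = 1/((11 + (16 + 8)) + 1/136) = 1/((11 + 24) + 1/136) = 1/(35 + 1/136) = 1/(4761/136) = 136/4761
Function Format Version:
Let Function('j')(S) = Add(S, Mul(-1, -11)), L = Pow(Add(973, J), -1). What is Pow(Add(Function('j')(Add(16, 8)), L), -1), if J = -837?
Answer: Rational(136, 4761) ≈ 0.028565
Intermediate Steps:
L = Rational(1, 136) (L = Pow(Add(973, -837), -1) = Pow(136, -1) = Rational(1, 136) ≈ 0.0073529)
Function('j')(S) = Add(11, S) (Function('j')(S) = Add(S, 11) = Add(11, S))
Pow(Add(Function('j')(Add(16, 8)), L), -1) = Pow(Add(Add(11, Add(16, 8)), Rational(1, 136)), -1) = Pow(Add(Add(11, 24), Rational(1, 136)), -1) = Pow(Add(35, Rational(1, 136)), -1) = Pow(Rational(4761, 136), -1) = Rational(136, 4761)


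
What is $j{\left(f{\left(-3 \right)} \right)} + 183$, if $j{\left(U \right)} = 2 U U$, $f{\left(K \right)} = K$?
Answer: $201$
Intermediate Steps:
$j{\left(U \right)} = 2 U^{2}$
$j{\left(f{\left(-3 \right)} \right)} + 183 = 2 \left(-3\right)^{2} + 183 = 2 \cdot 9 + 183 = 18 + 183 = 201$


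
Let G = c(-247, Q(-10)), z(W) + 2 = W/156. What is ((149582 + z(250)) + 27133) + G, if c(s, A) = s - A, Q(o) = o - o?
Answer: 13764473/78 ≈ 1.7647e+5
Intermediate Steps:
z(W) = -2 + W/156
Q(o) = 0
G = -247 (G = -247 - 1*0 = -247 + 0 = -247)
((149582 + z(250)) + 27133) + G = ((149582 + (-2 + (1/156)*250)) + 27133) - 247 = ((149582 + (-2 + 125/78)) + 27133) - 247 = ((149582 - 31/78) + 27133) - 247 = (11667365/78 + 27133) - 247 = 13783739/78 - 247 = 13764473/78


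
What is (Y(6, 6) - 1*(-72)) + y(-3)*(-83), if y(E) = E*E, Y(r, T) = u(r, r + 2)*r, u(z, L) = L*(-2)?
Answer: -771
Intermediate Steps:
u(z, L) = -2*L
Y(r, T) = r*(-4 - 2*r) (Y(r, T) = (-2*(r + 2))*r = (-2*(2 + r))*r = (-4 - 2*r)*r = r*(-4 - 2*r))
y(E) = E²
(Y(6, 6) - 1*(-72)) + y(-3)*(-83) = (2*6*(-2 - 1*6) - 1*(-72)) + (-3)²*(-83) = (2*6*(-2 - 6) + 72) + 9*(-83) = (2*6*(-8) + 72) - 747 = (-96 + 72) - 747 = -24 - 747 = -771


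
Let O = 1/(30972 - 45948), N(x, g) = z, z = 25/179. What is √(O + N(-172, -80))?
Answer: √1741624534/111696 ≈ 0.37363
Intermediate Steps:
z = 25/179 (z = 25*(1/179) = 25/179 ≈ 0.13966)
N(x, g) = 25/179
O = -1/14976 (O = 1/(-14976) = -1/14976 ≈ -6.6774e-5)
√(O + N(-172, -80)) = √(-1/14976 + 25/179) = √(374221/2680704) = √1741624534/111696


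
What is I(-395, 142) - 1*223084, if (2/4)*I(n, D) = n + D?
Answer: -223590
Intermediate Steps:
I(n, D) = 2*D + 2*n (I(n, D) = 2*(n + D) = 2*(D + n) = 2*D + 2*n)
I(-395, 142) - 1*223084 = (2*142 + 2*(-395)) - 1*223084 = (284 - 790) - 223084 = -506 - 223084 = -223590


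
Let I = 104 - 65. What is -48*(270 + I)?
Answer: -14832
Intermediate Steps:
I = 39
-48*(270 + I) = -48*(270 + 39) = -48*309 = -14832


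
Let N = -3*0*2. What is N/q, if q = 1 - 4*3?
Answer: 0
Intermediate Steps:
q = -11 (q = 1 - 12 = -11)
N = 0 (N = 0*2 = 0)
N/q = 0/(-11) = 0*(-1/11) = 0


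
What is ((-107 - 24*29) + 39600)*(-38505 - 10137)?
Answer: -1887163674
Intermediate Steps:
((-107 - 24*29) + 39600)*(-38505 - 10137) = ((-107 - 696) + 39600)*(-48642) = (-803 + 39600)*(-48642) = 38797*(-48642) = -1887163674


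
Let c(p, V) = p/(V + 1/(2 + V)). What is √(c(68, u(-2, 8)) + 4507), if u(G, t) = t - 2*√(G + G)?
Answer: √(42470147 + 31280*I)/97 ≈ 67.185 + 0.024741*I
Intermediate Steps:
u(G, t) = t - 2*√2*√G
c(p, V) = p/(V + 1/(2 + V))
√(c(68, u(-2, 8)) + 4507) = √(68*(2 + (8 - 2*√2*√(-2)))/(1 + (8 - 2*√2*√(-2))² + 2*(8 - 2*√2*√(-2))) + 4507) = √(68*(2 + (8 - 2*√2*I*√2))/(1 + (8 - 2*√2*I*√2)² + 2*(8 - 2*√2*I*√2)) + 4507) = √(68*(2 + (8 - 4*I))/(1 + (8 - 4*I)² + 2*(8 - 4*I)) + 4507) = √(68*(10 - 4*I)/(1 + (8 - 4*I)² + (16 - 8*I)) + 4507) = √(68*(10 - 4*I)/(17 + (8 - 4*I)² - 8*I) + 4507) = √(4507 + 68*(10 - 4*I)/(17 + (8 - 4*I)² - 8*I))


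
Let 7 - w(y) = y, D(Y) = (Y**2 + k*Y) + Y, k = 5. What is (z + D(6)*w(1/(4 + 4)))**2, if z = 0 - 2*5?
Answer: 235225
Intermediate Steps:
D(Y) = Y**2 + 6*Y (D(Y) = (Y**2 + 5*Y) + Y = Y**2 + 6*Y)
w(y) = 7 - y
z = -10 (z = 0 - 10 = -10)
(z + D(6)*w(1/(4 + 4)))**2 = (-10 + (6*(6 + 6))*(7 - 1/(4 + 4)))**2 = (-10 + (6*12)*(7 - 1/8))**2 = (-10 + 72*(7 - 1*1/8))**2 = (-10 + 72*(7 - 1/8))**2 = (-10 + 72*(55/8))**2 = (-10 + 495)**2 = 485**2 = 235225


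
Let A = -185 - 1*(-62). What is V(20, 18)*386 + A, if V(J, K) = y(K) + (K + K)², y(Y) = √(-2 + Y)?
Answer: 501677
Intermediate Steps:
A = -123 (A = -185 + 62 = -123)
V(J, K) = √(-2 + K) + 4*K² (V(J, K) = √(-2 + K) + (K + K)² = √(-2 + K) + (2*K)² = √(-2 + K) + 4*K²)
V(20, 18)*386 + A = (√(-2 + 18) + 4*18²)*386 - 123 = (√16 + 4*324)*386 - 123 = (4 + 1296)*386 - 123 = 1300*386 - 123 = 501800 - 123 = 501677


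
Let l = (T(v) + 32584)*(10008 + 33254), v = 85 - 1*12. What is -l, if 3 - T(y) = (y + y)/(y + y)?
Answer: -1409735532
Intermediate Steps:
v = 73 (v = 85 - 12 = 73)
T(y) = 2 (T(y) = 3 - (y + y)/(y + y) = 3 - 2*y/(2*y) = 3 - 2*y*1/(2*y) = 3 - 1*1 = 3 - 1 = 2)
l = 1409735532 (l = (2 + 32584)*(10008 + 33254) = 32586*43262 = 1409735532)
-l = -1*1409735532 = -1409735532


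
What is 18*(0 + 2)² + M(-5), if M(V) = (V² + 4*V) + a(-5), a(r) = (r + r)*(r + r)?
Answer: 177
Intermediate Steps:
a(r) = 4*r² (a(r) = (2*r)*(2*r) = 4*r²)
M(V) = 100 + V² + 4*V (M(V) = (V² + 4*V) + 4*(-5)² = (V² + 4*V) + 4*25 = (V² + 4*V) + 100 = 100 + V² + 4*V)
18*(0 + 2)² + M(-5) = 18*(0 + 2)² + (100 + (-5)² + 4*(-5)) = 18*2² + (100 + 25 - 20) = 18*4 + 105 = 72 + 105 = 177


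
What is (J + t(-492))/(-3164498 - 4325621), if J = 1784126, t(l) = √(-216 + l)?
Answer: -1784126/7490119 - 2*I*√177/7490119 ≈ -0.2382 - 3.5524e-6*I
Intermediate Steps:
(J + t(-492))/(-3164498 - 4325621) = (1784126 + √(-216 - 492))/(-3164498 - 4325621) = (1784126 + √(-708))/(-7490119) = (1784126 + 2*I*√177)*(-1/7490119) = -1784126/7490119 - 2*I*√177/7490119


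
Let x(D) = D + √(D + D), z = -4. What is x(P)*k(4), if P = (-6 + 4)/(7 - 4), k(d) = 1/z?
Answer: ⅙ - I*√3/6 ≈ 0.16667 - 0.28868*I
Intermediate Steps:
k(d) = -¼ (k(d) = 1/(-4) = -¼)
P = -⅔ (P = -2/3 = -2*⅓ = -⅔ ≈ -0.66667)
x(D) = D + √2*√D (x(D) = D + √(2*D) = D + √2*√D)
x(P)*k(4) = (-⅔ + √2*√(-⅔))*(-¼) = (-⅔ + √2*(I*√6/3))*(-¼) = (-⅔ + 2*I*√3/3)*(-¼) = ⅙ - I*√3/6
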